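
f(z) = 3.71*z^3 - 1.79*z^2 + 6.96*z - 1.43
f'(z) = 11.13*z^2 - 3.58*z + 6.96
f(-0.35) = -4.24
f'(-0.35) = 9.58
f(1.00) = 7.45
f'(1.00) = 14.51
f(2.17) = 43.15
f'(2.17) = 51.60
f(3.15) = 118.69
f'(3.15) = 106.12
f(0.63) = 3.17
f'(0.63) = 9.12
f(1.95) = 32.84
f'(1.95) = 42.30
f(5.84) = 717.11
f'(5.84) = 365.65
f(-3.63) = -227.74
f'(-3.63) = 166.61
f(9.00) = 2620.81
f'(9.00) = 876.27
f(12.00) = 6235.21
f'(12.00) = 1566.72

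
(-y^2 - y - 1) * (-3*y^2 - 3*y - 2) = 3*y^4 + 6*y^3 + 8*y^2 + 5*y + 2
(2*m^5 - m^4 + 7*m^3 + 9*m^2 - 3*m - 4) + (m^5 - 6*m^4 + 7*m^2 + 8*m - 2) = 3*m^5 - 7*m^4 + 7*m^3 + 16*m^2 + 5*m - 6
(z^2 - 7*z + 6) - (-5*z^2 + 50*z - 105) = 6*z^2 - 57*z + 111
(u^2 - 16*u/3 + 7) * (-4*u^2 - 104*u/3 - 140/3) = -4*u^4 - 40*u^3/3 + 992*u^2/9 + 56*u/9 - 980/3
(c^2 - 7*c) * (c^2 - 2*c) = c^4 - 9*c^3 + 14*c^2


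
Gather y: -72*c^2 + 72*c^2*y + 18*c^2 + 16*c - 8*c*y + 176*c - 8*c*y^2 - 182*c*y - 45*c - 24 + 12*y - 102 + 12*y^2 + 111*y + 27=-54*c^2 + 147*c + y^2*(12 - 8*c) + y*(72*c^2 - 190*c + 123) - 99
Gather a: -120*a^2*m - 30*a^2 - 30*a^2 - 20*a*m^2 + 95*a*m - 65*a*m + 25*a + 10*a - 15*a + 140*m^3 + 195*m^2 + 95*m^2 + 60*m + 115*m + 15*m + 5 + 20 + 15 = a^2*(-120*m - 60) + a*(-20*m^2 + 30*m + 20) + 140*m^3 + 290*m^2 + 190*m + 40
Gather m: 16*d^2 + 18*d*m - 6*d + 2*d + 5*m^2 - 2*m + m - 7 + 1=16*d^2 - 4*d + 5*m^2 + m*(18*d - 1) - 6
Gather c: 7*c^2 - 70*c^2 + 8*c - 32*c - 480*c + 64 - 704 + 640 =-63*c^2 - 504*c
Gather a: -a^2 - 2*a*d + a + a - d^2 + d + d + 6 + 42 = -a^2 + a*(2 - 2*d) - d^2 + 2*d + 48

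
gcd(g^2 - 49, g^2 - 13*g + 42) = g - 7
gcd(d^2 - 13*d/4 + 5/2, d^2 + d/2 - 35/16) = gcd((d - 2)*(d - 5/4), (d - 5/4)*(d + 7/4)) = d - 5/4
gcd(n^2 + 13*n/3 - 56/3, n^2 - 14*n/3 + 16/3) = n - 8/3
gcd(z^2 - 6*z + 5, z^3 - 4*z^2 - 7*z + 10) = z^2 - 6*z + 5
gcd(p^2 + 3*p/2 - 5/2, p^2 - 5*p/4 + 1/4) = p - 1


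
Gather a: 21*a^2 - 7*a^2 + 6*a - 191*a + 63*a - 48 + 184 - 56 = 14*a^2 - 122*a + 80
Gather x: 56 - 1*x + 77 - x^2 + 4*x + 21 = -x^2 + 3*x + 154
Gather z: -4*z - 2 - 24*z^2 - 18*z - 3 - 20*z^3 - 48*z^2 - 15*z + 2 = -20*z^3 - 72*z^2 - 37*z - 3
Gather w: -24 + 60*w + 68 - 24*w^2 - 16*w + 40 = -24*w^2 + 44*w + 84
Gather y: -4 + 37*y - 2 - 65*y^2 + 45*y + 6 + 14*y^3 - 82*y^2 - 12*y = 14*y^3 - 147*y^2 + 70*y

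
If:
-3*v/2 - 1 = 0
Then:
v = -2/3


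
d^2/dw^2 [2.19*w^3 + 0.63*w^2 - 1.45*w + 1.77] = 13.14*w + 1.26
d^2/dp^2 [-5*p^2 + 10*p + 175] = -10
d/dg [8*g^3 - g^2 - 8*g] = 24*g^2 - 2*g - 8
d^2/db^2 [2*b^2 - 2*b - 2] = 4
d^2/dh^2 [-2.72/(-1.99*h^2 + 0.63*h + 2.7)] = (21.542944*h^2 - 6.820128*h - 2.72*(3.98*h - 0.63)*(7.96*h - 1.26) - 29.22912)/(-1.99*h^2 + 0.63*h + 2.7)^3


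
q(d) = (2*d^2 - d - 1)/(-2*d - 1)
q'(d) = (4*d - 1)/(-2*d - 1) + 2*(2*d^2 - d - 1)/(-2*d - 1)^2 = -1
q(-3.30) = 4.30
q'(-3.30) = -1.00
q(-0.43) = 1.43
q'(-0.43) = -1.00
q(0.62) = 0.38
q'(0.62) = -1.00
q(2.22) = -1.22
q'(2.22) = -1.00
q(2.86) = -1.86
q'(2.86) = -1.00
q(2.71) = -1.71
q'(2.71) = -1.00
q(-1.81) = 2.81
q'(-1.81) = -1.00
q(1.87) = -0.87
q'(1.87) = -1.00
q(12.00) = -11.00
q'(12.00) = -1.00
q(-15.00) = 16.00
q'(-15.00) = -1.00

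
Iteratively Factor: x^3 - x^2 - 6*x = (x + 2)*(x^2 - 3*x) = (x - 3)*(x + 2)*(x)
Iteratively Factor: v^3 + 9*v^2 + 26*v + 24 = (v + 3)*(v^2 + 6*v + 8) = (v + 2)*(v + 3)*(v + 4)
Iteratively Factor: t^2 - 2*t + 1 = (t - 1)*(t - 1)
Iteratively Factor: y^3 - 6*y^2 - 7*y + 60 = (y - 4)*(y^2 - 2*y - 15) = (y - 4)*(y + 3)*(y - 5)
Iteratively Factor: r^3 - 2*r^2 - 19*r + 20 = (r - 1)*(r^2 - r - 20) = (r - 1)*(r + 4)*(r - 5)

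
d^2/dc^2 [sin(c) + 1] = -sin(c)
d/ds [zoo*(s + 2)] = zoo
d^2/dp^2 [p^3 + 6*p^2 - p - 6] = 6*p + 12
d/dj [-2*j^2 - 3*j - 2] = -4*j - 3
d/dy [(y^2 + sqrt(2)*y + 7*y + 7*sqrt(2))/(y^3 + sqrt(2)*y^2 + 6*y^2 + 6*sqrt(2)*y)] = (-y^2 - 14*y - 42)/(y^2*(y^2 + 12*y + 36))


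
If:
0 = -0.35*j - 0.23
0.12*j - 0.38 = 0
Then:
No Solution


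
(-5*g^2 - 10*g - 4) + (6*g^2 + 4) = g^2 - 10*g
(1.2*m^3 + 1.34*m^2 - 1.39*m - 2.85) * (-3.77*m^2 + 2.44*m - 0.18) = -4.524*m^5 - 2.1238*m^4 + 8.2939*m^3 + 7.1117*m^2 - 6.7038*m + 0.513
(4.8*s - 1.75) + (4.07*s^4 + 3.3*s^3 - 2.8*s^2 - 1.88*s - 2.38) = 4.07*s^4 + 3.3*s^3 - 2.8*s^2 + 2.92*s - 4.13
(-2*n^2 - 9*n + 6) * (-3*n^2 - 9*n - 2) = 6*n^4 + 45*n^3 + 67*n^2 - 36*n - 12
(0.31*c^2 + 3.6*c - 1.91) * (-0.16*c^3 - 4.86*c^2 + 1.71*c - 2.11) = -0.0496*c^5 - 2.0826*c^4 - 16.6603*c^3 + 14.7845*c^2 - 10.8621*c + 4.0301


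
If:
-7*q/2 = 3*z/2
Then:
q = -3*z/7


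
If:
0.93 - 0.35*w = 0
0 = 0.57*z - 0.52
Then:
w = 2.66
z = 0.91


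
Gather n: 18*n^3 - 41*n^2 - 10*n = 18*n^3 - 41*n^2 - 10*n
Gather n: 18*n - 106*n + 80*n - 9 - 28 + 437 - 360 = 40 - 8*n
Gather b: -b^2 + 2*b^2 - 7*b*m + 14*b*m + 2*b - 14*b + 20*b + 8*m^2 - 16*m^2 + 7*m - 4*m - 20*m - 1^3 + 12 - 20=b^2 + b*(7*m + 8) - 8*m^2 - 17*m - 9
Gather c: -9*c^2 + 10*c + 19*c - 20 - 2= -9*c^2 + 29*c - 22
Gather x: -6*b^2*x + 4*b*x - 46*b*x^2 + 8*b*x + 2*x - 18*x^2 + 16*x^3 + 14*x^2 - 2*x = 16*x^3 + x^2*(-46*b - 4) + x*(-6*b^2 + 12*b)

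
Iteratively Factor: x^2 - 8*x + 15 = (x - 5)*(x - 3)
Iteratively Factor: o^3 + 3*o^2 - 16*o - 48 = (o + 3)*(o^2 - 16) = (o - 4)*(o + 3)*(o + 4)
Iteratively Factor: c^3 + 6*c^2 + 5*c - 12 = (c + 3)*(c^2 + 3*c - 4) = (c + 3)*(c + 4)*(c - 1)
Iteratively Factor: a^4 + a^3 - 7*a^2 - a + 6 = (a - 2)*(a^3 + 3*a^2 - a - 3) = (a - 2)*(a - 1)*(a^2 + 4*a + 3) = (a - 2)*(a - 1)*(a + 1)*(a + 3)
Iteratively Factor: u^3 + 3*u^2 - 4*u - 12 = (u - 2)*(u^2 + 5*u + 6) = (u - 2)*(u + 2)*(u + 3)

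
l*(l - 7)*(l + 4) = l^3 - 3*l^2 - 28*l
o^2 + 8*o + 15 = (o + 3)*(o + 5)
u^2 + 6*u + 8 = (u + 2)*(u + 4)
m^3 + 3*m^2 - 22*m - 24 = (m - 4)*(m + 1)*(m + 6)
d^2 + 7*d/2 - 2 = (d - 1/2)*(d + 4)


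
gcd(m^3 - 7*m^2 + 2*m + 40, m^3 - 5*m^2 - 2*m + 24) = m^2 - 2*m - 8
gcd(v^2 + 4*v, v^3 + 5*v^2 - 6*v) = v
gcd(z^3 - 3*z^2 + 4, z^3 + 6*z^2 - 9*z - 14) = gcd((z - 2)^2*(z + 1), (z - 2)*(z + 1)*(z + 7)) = z^2 - z - 2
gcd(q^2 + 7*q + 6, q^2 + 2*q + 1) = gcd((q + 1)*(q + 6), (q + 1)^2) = q + 1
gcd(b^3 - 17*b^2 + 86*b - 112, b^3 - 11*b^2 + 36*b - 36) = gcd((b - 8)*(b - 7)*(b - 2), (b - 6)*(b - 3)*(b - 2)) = b - 2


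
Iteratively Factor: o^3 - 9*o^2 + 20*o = (o)*(o^2 - 9*o + 20) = o*(o - 4)*(o - 5)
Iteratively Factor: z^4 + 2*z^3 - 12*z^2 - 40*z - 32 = (z + 2)*(z^3 - 12*z - 16) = (z + 2)^2*(z^2 - 2*z - 8) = (z + 2)^3*(z - 4)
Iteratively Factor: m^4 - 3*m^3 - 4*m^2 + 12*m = (m + 2)*(m^3 - 5*m^2 + 6*m) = (m - 2)*(m + 2)*(m^2 - 3*m) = (m - 3)*(m - 2)*(m + 2)*(m)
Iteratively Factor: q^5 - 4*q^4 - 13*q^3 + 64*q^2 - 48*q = (q + 4)*(q^4 - 8*q^3 + 19*q^2 - 12*q) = (q - 1)*(q + 4)*(q^3 - 7*q^2 + 12*q) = (q - 4)*(q - 1)*(q + 4)*(q^2 - 3*q) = (q - 4)*(q - 3)*(q - 1)*(q + 4)*(q)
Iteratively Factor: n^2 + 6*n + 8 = (n + 4)*(n + 2)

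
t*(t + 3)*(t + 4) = t^3 + 7*t^2 + 12*t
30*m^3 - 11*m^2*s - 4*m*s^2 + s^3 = (-5*m + s)*(-2*m + s)*(3*m + s)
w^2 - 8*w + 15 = (w - 5)*(w - 3)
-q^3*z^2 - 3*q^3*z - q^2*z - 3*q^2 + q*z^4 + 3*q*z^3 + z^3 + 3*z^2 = (-q + z)*(q + z)*(z + 3)*(q*z + 1)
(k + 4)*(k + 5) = k^2 + 9*k + 20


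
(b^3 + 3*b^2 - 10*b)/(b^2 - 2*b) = b + 5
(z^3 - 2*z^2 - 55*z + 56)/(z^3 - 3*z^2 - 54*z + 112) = (z - 1)/(z - 2)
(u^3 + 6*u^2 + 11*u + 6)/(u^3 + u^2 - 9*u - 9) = (u + 2)/(u - 3)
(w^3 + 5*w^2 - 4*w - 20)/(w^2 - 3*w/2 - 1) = 2*(w^2 + 7*w + 10)/(2*w + 1)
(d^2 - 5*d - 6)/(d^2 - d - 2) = (d - 6)/(d - 2)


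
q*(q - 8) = q^2 - 8*q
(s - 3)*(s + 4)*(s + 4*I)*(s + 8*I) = s^4 + s^3 + 12*I*s^3 - 44*s^2 + 12*I*s^2 - 32*s - 144*I*s + 384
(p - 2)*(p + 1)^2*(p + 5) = p^4 + 5*p^3 - 3*p^2 - 17*p - 10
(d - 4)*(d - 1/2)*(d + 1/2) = d^3 - 4*d^2 - d/4 + 1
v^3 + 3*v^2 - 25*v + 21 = (v - 3)*(v - 1)*(v + 7)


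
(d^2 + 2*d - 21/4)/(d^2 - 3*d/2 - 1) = (-4*d^2 - 8*d + 21)/(2*(-2*d^2 + 3*d + 2))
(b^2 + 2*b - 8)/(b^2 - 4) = (b + 4)/(b + 2)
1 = 1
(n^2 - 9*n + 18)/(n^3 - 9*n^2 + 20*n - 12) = (n - 3)/(n^2 - 3*n + 2)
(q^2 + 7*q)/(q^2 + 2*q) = (q + 7)/(q + 2)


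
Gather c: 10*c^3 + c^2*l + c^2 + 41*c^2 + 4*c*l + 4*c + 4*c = 10*c^3 + c^2*(l + 42) + c*(4*l + 8)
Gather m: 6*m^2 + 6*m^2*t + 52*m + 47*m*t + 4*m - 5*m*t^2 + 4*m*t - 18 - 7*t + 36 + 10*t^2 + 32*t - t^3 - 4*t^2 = m^2*(6*t + 6) + m*(-5*t^2 + 51*t + 56) - t^3 + 6*t^2 + 25*t + 18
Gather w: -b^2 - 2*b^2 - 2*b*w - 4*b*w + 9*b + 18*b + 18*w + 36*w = -3*b^2 + 27*b + w*(54 - 6*b)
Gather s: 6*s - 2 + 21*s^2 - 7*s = 21*s^2 - s - 2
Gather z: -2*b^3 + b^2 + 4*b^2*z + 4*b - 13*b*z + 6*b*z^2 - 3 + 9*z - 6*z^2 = -2*b^3 + b^2 + 4*b + z^2*(6*b - 6) + z*(4*b^2 - 13*b + 9) - 3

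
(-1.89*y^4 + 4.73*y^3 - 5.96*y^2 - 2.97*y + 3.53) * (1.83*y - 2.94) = -3.4587*y^5 + 14.2125*y^4 - 24.813*y^3 + 12.0873*y^2 + 15.1917*y - 10.3782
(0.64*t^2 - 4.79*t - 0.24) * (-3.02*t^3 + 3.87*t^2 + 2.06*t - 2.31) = -1.9328*t^5 + 16.9426*t^4 - 16.4941*t^3 - 12.2746*t^2 + 10.5705*t + 0.5544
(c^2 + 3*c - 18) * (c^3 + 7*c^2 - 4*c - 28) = c^5 + 10*c^4 - c^3 - 166*c^2 - 12*c + 504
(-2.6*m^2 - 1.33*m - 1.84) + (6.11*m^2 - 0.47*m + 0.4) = 3.51*m^2 - 1.8*m - 1.44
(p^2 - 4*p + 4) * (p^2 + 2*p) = p^4 - 2*p^3 - 4*p^2 + 8*p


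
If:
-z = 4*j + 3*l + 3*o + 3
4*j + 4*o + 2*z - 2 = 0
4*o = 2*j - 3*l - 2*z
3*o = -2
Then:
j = -1/6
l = -1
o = -2/3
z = 8/3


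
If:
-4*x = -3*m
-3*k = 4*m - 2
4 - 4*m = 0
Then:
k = -2/3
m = 1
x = 3/4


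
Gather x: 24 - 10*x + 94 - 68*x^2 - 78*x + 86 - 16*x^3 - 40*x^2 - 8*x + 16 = -16*x^3 - 108*x^2 - 96*x + 220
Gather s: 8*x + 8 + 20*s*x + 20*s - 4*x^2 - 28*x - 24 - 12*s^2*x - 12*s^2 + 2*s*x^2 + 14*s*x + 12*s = s^2*(-12*x - 12) + s*(2*x^2 + 34*x + 32) - 4*x^2 - 20*x - 16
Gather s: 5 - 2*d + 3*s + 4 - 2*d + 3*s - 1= -4*d + 6*s + 8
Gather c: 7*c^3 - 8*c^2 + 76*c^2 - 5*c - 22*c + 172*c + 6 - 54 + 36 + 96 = 7*c^3 + 68*c^2 + 145*c + 84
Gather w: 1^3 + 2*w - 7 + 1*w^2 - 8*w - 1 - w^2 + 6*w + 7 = 0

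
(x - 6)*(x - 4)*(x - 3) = x^3 - 13*x^2 + 54*x - 72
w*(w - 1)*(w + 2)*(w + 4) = w^4 + 5*w^3 + 2*w^2 - 8*w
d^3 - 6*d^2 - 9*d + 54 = (d - 6)*(d - 3)*(d + 3)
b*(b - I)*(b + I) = b^3 + b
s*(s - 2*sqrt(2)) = s^2 - 2*sqrt(2)*s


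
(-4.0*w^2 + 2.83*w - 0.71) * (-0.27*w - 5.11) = 1.08*w^3 + 19.6759*w^2 - 14.2696*w + 3.6281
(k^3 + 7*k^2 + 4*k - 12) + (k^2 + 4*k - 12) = k^3 + 8*k^2 + 8*k - 24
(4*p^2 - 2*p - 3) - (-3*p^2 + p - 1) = 7*p^2 - 3*p - 2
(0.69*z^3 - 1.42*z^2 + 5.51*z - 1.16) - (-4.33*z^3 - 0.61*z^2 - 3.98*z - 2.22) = 5.02*z^3 - 0.81*z^2 + 9.49*z + 1.06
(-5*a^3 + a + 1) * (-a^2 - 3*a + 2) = 5*a^5 + 15*a^4 - 11*a^3 - 4*a^2 - a + 2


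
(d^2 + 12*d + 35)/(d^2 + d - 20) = (d + 7)/(d - 4)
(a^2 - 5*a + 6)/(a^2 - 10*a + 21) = (a - 2)/(a - 7)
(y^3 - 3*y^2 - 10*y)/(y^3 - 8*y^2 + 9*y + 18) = y*(y^2 - 3*y - 10)/(y^3 - 8*y^2 + 9*y + 18)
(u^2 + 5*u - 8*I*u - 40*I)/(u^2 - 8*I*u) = (u + 5)/u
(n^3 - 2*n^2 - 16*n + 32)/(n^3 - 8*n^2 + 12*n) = (n^2 - 16)/(n*(n - 6))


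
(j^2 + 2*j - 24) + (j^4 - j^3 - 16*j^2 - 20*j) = j^4 - j^3 - 15*j^2 - 18*j - 24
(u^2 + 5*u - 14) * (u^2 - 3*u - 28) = u^4 + 2*u^3 - 57*u^2 - 98*u + 392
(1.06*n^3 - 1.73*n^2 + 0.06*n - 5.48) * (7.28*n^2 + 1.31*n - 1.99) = 7.7168*n^5 - 11.2058*n^4 - 3.9389*n^3 - 36.3731*n^2 - 7.2982*n + 10.9052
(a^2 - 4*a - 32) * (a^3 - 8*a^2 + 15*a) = a^5 - 12*a^4 + 15*a^3 + 196*a^2 - 480*a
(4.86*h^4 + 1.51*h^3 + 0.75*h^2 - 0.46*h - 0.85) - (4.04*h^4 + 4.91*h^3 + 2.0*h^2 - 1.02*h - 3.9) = 0.82*h^4 - 3.4*h^3 - 1.25*h^2 + 0.56*h + 3.05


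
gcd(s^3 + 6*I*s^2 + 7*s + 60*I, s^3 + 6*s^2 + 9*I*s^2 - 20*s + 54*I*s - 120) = s^2 + 9*I*s - 20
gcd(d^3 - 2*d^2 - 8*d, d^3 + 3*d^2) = d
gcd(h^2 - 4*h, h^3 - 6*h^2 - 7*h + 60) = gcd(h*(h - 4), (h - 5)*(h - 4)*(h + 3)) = h - 4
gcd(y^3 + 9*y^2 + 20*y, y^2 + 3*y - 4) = y + 4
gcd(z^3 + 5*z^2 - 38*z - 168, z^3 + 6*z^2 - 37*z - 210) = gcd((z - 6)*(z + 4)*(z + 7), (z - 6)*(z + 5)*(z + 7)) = z^2 + z - 42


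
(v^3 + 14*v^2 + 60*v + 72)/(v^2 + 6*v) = v + 8 + 12/v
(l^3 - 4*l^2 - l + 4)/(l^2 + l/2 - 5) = 2*(l^3 - 4*l^2 - l + 4)/(2*l^2 + l - 10)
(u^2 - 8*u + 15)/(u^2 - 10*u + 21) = (u - 5)/(u - 7)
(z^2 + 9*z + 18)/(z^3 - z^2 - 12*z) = (z + 6)/(z*(z - 4))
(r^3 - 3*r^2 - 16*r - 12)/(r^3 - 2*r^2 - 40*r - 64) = (r^2 - 5*r - 6)/(r^2 - 4*r - 32)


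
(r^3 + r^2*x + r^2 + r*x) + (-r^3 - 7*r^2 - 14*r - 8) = r^2*x - 6*r^2 + r*x - 14*r - 8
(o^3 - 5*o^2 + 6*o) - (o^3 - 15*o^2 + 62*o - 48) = 10*o^2 - 56*o + 48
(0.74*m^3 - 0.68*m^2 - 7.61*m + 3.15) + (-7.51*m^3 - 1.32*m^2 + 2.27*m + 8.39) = -6.77*m^3 - 2.0*m^2 - 5.34*m + 11.54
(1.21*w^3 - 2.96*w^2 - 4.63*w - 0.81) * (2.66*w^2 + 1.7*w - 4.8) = 3.2186*w^5 - 5.8166*w^4 - 23.1558*w^3 + 4.1824*w^2 + 20.847*w + 3.888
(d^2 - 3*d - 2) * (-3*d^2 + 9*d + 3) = -3*d^4 + 18*d^3 - 18*d^2 - 27*d - 6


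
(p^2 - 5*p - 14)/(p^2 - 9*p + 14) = (p + 2)/(p - 2)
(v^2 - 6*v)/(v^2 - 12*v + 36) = v/(v - 6)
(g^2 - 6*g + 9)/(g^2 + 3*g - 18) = (g - 3)/(g + 6)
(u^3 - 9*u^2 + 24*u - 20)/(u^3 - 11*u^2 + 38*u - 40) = (u - 2)/(u - 4)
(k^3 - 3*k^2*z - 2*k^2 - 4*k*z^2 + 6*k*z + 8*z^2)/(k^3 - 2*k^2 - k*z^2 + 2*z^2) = (-k + 4*z)/(-k + z)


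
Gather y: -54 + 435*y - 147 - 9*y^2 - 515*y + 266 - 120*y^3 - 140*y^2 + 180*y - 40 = -120*y^3 - 149*y^2 + 100*y + 25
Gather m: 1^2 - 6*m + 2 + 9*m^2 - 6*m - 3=9*m^2 - 12*m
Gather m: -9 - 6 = -15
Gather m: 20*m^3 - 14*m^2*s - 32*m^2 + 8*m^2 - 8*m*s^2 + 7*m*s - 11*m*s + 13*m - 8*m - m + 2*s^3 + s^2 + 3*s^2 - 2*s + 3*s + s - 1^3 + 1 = 20*m^3 + m^2*(-14*s - 24) + m*(-8*s^2 - 4*s + 4) + 2*s^3 + 4*s^2 + 2*s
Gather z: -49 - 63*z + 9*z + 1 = -54*z - 48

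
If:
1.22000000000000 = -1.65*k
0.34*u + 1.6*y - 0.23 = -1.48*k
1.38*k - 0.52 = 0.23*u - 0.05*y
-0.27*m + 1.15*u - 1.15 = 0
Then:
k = -0.74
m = -30.79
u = -6.23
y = 2.15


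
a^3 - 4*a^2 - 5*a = a*(a - 5)*(a + 1)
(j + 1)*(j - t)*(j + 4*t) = j^3 + 3*j^2*t + j^2 - 4*j*t^2 + 3*j*t - 4*t^2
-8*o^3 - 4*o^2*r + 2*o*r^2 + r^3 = (-2*o + r)*(2*o + r)^2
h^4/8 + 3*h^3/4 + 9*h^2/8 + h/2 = h*(h/4 + 1)*(h/2 + 1/2)*(h + 1)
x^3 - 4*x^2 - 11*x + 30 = (x - 5)*(x - 2)*(x + 3)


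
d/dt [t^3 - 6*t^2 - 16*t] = 3*t^2 - 12*t - 16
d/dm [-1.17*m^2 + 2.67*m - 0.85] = 2.67 - 2.34*m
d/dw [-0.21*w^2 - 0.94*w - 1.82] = -0.42*w - 0.94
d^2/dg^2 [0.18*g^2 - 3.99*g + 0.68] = 0.360000000000000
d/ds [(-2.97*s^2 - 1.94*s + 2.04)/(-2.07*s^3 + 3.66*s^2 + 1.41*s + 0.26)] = (-6.1479*s^4 - 8.0316*s^3 + 15.5811*s^2 - 16.4772*s - 3.3808)/(4.2849*s^6 - 15.1524*s^5 + 7.5582*s^4 + 9.2448*s^3 + 3.8913*s^2 + 0.7332*s + 0.0676)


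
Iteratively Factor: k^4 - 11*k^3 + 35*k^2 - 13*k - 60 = (k - 3)*(k^3 - 8*k^2 + 11*k + 20) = (k - 4)*(k - 3)*(k^2 - 4*k - 5) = (k - 5)*(k - 4)*(k - 3)*(k + 1)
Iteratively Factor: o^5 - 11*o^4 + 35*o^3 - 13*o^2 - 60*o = (o - 3)*(o^4 - 8*o^3 + 11*o^2 + 20*o) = (o - 4)*(o - 3)*(o^3 - 4*o^2 - 5*o) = o*(o - 4)*(o - 3)*(o^2 - 4*o - 5) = o*(o - 5)*(o - 4)*(o - 3)*(o + 1)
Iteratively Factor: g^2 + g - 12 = (g - 3)*(g + 4)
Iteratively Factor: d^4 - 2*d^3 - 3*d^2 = (d - 3)*(d^3 + d^2) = d*(d - 3)*(d^2 + d) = d*(d - 3)*(d + 1)*(d)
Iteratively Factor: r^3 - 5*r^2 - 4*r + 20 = (r - 2)*(r^2 - 3*r - 10) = (r - 2)*(r + 2)*(r - 5)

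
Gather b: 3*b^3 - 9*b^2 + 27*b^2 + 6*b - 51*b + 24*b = 3*b^3 + 18*b^2 - 21*b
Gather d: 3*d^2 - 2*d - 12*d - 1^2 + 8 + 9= 3*d^2 - 14*d + 16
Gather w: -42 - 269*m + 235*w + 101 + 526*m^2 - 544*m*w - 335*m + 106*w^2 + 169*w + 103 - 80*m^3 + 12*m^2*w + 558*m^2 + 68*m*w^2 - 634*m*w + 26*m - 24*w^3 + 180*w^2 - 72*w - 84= -80*m^3 + 1084*m^2 - 578*m - 24*w^3 + w^2*(68*m + 286) + w*(12*m^2 - 1178*m + 332) + 78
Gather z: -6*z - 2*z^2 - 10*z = -2*z^2 - 16*z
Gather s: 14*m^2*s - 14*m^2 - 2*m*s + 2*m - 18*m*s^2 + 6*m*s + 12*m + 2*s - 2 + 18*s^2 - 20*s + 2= -14*m^2 + 14*m + s^2*(18 - 18*m) + s*(14*m^2 + 4*m - 18)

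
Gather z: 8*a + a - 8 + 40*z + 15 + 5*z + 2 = 9*a + 45*z + 9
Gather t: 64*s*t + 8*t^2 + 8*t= 8*t^2 + t*(64*s + 8)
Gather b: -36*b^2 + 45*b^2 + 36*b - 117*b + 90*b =9*b^2 + 9*b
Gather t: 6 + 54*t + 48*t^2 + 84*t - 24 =48*t^2 + 138*t - 18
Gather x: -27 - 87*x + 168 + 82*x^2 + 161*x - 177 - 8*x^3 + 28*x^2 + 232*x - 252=-8*x^3 + 110*x^2 + 306*x - 288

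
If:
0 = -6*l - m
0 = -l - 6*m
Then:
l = 0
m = 0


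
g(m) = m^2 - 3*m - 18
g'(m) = 2*m - 3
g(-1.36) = -12.07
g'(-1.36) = -5.72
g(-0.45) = -16.45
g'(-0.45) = -3.90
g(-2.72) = -2.44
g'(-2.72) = -8.44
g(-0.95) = -14.25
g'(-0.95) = -4.90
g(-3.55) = 5.25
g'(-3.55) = -10.10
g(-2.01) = -7.93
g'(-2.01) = -7.02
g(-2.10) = -7.29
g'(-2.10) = -7.20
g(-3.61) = 5.86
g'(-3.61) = -10.22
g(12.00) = 90.00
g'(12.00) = 21.00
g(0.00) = -18.00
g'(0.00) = -3.00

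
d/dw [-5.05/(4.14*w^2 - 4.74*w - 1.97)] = (41.814*w - 23.937)/(-4.14*w^2 + 4.74*w + 1.97)^2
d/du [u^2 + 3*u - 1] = 2*u + 3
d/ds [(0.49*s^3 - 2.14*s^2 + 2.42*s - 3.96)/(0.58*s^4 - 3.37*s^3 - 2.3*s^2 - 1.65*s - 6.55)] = (-0.2842*s^6 + 2.4824*s^5 - 12.5496*s^4 + 23.881*s^3 - 40.5671*s^2 + 9.81800000000001*s - 22.385)/(0.3364*s^8 - 3.9092*s^7 + 8.6889*s^6 + 13.588*s^5 + 8.813*s^4 + 51.737*s^3 + 32.8525*s^2 + 21.615*s + 42.9025)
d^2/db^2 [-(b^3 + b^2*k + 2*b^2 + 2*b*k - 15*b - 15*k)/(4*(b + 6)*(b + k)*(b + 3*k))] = (3*b^3*k + 4*b^3 + 54*b^2*k + 45*b^2 + 243*b*k + 270*b - 81*k^2 + 486*k + 540)/(2*(b^6 + 9*b^5*k + 18*b^5 + 27*b^4*k^2 + 162*b^4*k + 108*b^4 + 27*b^3*k^3 + 486*b^3*k^2 + 972*b^3*k + 216*b^3 + 486*b^2*k^3 + 2916*b^2*k^2 + 1944*b^2*k + 2916*b*k^3 + 5832*b*k^2 + 5832*k^3))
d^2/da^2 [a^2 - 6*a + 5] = 2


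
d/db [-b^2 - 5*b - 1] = -2*b - 5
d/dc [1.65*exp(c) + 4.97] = 1.65*exp(c)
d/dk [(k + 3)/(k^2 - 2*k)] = (-k^2 - 6*k + 6)/(k^2*(k^2 - 4*k + 4))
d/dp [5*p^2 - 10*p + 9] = 10*p - 10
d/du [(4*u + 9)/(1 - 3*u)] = 31/(3*u - 1)^2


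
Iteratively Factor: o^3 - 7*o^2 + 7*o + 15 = (o - 3)*(o^2 - 4*o - 5) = (o - 5)*(o - 3)*(o + 1)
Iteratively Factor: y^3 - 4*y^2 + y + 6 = (y - 3)*(y^2 - y - 2) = (y - 3)*(y - 2)*(y + 1)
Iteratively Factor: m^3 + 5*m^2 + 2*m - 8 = (m - 1)*(m^2 + 6*m + 8) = (m - 1)*(m + 2)*(m + 4)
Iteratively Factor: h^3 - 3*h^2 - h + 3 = (h - 1)*(h^2 - 2*h - 3) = (h - 3)*(h - 1)*(h + 1)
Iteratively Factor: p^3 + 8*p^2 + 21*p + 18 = (p + 3)*(p^2 + 5*p + 6) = (p + 3)^2*(p + 2)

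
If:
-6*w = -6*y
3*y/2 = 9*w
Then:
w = 0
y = 0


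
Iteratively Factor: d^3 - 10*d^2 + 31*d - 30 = (d - 2)*(d^2 - 8*d + 15) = (d - 3)*(d - 2)*(d - 5)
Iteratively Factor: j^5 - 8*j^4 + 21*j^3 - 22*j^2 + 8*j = (j - 1)*(j^4 - 7*j^3 + 14*j^2 - 8*j) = (j - 1)^2*(j^3 - 6*j^2 + 8*j) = (j - 2)*(j - 1)^2*(j^2 - 4*j) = (j - 4)*(j - 2)*(j - 1)^2*(j)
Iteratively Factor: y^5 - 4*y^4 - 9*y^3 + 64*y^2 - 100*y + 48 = (y - 1)*(y^4 - 3*y^3 - 12*y^2 + 52*y - 48) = (y - 2)*(y - 1)*(y^3 - y^2 - 14*y + 24) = (y - 3)*(y - 2)*(y - 1)*(y^2 + 2*y - 8) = (y - 3)*(y - 2)*(y - 1)*(y + 4)*(y - 2)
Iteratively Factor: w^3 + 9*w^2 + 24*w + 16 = (w + 1)*(w^2 + 8*w + 16) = (w + 1)*(w + 4)*(w + 4)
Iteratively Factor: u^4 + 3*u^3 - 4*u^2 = (u + 4)*(u^3 - u^2) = u*(u + 4)*(u^2 - u) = u^2*(u + 4)*(u - 1)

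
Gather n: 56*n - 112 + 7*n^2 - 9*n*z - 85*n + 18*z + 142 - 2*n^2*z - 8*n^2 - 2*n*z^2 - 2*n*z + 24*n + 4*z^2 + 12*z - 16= n^2*(-2*z - 1) + n*(-2*z^2 - 11*z - 5) + 4*z^2 + 30*z + 14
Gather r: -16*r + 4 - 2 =2 - 16*r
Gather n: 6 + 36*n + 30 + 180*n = 216*n + 36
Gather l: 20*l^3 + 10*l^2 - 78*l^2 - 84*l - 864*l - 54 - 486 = 20*l^3 - 68*l^2 - 948*l - 540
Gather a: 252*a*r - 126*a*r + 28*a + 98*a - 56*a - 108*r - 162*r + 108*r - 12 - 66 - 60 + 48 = a*(126*r + 70) - 162*r - 90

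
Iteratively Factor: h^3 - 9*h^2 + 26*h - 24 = (h - 4)*(h^2 - 5*h + 6) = (h - 4)*(h - 2)*(h - 3)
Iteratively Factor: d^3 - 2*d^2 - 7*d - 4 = (d + 1)*(d^2 - 3*d - 4) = (d - 4)*(d + 1)*(d + 1)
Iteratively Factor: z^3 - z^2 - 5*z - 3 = (z + 1)*(z^2 - 2*z - 3) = (z - 3)*(z + 1)*(z + 1)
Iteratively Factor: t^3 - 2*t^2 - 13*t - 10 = (t + 2)*(t^2 - 4*t - 5) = (t - 5)*(t + 2)*(t + 1)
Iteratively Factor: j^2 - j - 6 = (j - 3)*(j + 2)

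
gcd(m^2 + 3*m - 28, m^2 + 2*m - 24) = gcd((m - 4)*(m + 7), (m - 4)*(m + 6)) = m - 4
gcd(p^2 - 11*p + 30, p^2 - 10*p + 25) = p - 5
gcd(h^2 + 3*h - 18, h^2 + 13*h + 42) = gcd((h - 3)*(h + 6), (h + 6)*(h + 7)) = h + 6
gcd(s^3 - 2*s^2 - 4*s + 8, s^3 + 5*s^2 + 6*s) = s + 2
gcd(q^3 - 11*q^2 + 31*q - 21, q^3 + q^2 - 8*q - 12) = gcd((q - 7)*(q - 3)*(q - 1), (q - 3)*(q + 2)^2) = q - 3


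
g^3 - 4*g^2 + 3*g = g*(g - 3)*(g - 1)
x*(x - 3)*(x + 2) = x^3 - x^2 - 6*x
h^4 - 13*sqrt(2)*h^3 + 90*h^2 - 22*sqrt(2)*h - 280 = (h - 7*sqrt(2))*(h - 5*sqrt(2))*(h - 2*sqrt(2))*(h + sqrt(2))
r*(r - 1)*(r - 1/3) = r^3 - 4*r^2/3 + r/3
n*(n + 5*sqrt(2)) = n^2 + 5*sqrt(2)*n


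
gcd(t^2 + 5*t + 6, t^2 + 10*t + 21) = t + 3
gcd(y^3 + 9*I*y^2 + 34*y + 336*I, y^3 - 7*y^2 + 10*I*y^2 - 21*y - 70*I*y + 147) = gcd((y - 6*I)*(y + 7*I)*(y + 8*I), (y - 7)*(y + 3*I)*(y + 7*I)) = y + 7*I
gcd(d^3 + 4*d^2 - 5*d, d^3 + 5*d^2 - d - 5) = d^2 + 4*d - 5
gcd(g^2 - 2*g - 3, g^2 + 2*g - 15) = g - 3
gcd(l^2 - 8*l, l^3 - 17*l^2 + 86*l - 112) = l - 8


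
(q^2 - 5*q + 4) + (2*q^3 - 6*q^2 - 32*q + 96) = 2*q^3 - 5*q^2 - 37*q + 100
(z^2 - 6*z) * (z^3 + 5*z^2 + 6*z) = z^5 - z^4 - 24*z^3 - 36*z^2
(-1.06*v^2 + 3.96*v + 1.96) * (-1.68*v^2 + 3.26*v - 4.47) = 1.7808*v^4 - 10.1084*v^3 + 14.355*v^2 - 11.3116*v - 8.7612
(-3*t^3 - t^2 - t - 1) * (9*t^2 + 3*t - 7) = -27*t^5 - 18*t^4 + 9*t^3 - 5*t^2 + 4*t + 7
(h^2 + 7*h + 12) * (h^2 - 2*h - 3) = h^4 + 5*h^3 - 5*h^2 - 45*h - 36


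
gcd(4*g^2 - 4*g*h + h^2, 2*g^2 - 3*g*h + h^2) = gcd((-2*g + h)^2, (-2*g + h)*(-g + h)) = 2*g - h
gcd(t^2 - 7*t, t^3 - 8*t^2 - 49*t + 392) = t - 7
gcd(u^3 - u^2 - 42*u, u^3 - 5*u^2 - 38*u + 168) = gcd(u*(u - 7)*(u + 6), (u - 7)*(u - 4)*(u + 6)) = u^2 - u - 42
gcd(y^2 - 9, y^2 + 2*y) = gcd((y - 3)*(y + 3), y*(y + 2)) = 1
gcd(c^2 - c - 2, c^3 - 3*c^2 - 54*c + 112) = c - 2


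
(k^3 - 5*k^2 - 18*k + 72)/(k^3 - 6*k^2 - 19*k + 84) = (k - 6)/(k - 7)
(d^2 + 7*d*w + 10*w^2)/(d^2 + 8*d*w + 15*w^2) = (d + 2*w)/(d + 3*w)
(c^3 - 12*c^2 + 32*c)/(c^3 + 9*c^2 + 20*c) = (c^2 - 12*c + 32)/(c^2 + 9*c + 20)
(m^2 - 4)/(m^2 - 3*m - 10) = (m - 2)/(m - 5)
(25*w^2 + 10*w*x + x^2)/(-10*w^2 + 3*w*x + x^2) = (5*w + x)/(-2*w + x)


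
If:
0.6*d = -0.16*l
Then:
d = -0.266666666666667*l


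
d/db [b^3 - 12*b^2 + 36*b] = 3*b^2 - 24*b + 36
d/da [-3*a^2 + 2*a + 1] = 2 - 6*a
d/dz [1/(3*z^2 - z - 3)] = (1 - 6*z)/(-3*z^2 + z + 3)^2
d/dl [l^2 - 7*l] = 2*l - 7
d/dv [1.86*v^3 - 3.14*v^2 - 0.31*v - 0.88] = 5.58*v^2 - 6.28*v - 0.31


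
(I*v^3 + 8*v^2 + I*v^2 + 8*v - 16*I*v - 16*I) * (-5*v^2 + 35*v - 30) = -5*I*v^5 - 40*v^4 + 30*I*v^4 + 240*v^3 + 85*I*v^3 + 40*v^2 - 510*I*v^2 - 240*v - 80*I*v + 480*I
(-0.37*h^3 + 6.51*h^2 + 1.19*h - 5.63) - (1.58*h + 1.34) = -0.37*h^3 + 6.51*h^2 - 0.39*h - 6.97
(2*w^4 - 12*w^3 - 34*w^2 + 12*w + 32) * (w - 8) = 2*w^5 - 28*w^4 + 62*w^3 + 284*w^2 - 64*w - 256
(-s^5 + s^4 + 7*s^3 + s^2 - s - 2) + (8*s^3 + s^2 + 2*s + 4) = -s^5 + s^4 + 15*s^3 + 2*s^2 + s + 2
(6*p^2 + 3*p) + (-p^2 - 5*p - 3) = 5*p^2 - 2*p - 3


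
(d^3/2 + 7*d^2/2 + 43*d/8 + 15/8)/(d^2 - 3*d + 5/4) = (4*d^3 + 28*d^2 + 43*d + 15)/(2*(4*d^2 - 12*d + 5))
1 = 1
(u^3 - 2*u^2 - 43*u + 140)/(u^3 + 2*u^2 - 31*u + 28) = (u - 5)/(u - 1)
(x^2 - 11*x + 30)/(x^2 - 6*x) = (x - 5)/x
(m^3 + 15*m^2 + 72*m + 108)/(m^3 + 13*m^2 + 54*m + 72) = (m + 6)/(m + 4)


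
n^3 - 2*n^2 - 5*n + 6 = (n - 3)*(n - 1)*(n + 2)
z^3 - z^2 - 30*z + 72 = (z - 4)*(z - 3)*(z + 6)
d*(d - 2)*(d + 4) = d^3 + 2*d^2 - 8*d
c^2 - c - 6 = (c - 3)*(c + 2)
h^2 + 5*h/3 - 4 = (h - 4/3)*(h + 3)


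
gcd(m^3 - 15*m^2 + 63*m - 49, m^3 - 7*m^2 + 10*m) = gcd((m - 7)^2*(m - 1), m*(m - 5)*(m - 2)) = 1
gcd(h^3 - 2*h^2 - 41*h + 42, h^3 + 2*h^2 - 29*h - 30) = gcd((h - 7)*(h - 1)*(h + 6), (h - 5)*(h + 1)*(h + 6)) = h + 6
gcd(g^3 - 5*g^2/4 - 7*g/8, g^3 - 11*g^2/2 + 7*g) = g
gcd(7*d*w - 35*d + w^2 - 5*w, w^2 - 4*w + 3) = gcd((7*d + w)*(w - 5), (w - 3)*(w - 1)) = 1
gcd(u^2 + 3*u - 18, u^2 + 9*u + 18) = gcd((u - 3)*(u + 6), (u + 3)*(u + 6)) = u + 6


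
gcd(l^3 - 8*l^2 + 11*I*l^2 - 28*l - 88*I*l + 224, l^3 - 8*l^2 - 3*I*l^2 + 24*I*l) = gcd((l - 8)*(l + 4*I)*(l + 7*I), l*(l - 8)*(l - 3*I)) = l - 8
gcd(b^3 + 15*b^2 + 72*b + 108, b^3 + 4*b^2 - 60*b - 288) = b^2 + 12*b + 36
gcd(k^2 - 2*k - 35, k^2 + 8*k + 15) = k + 5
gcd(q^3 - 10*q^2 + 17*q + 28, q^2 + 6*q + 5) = q + 1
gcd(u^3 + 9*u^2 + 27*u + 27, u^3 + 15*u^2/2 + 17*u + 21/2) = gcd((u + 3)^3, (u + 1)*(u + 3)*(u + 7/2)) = u + 3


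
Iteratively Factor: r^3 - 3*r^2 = (r)*(r^2 - 3*r) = r^2*(r - 3)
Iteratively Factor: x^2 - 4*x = (x)*(x - 4)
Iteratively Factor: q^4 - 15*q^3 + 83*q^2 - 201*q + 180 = (q - 4)*(q^3 - 11*q^2 + 39*q - 45) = (q - 4)*(q - 3)*(q^2 - 8*q + 15) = (q - 5)*(q - 4)*(q - 3)*(q - 3)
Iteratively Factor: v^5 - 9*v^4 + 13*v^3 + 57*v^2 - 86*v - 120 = (v - 3)*(v^4 - 6*v^3 - 5*v^2 + 42*v + 40) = (v - 5)*(v - 3)*(v^3 - v^2 - 10*v - 8) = (v - 5)*(v - 4)*(v - 3)*(v^2 + 3*v + 2) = (v - 5)*(v - 4)*(v - 3)*(v + 2)*(v + 1)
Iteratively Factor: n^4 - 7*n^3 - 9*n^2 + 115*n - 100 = (n - 1)*(n^3 - 6*n^2 - 15*n + 100) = (n - 1)*(n + 4)*(n^2 - 10*n + 25) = (n - 5)*(n - 1)*(n + 4)*(n - 5)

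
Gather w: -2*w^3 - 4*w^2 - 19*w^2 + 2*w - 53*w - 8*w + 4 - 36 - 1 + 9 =-2*w^3 - 23*w^2 - 59*w - 24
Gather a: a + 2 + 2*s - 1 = a + 2*s + 1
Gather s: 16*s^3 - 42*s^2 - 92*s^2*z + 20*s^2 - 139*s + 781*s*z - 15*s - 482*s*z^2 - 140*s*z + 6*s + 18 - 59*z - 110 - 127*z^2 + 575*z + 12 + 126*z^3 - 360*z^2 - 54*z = 16*s^3 + s^2*(-92*z - 22) + s*(-482*z^2 + 641*z - 148) + 126*z^3 - 487*z^2 + 462*z - 80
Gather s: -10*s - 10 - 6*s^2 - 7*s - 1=-6*s^2 - 17*s - 11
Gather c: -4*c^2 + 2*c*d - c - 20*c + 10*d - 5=-4*c^2 + c*(2*d - 21) + 10*d - 5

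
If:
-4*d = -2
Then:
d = 1/2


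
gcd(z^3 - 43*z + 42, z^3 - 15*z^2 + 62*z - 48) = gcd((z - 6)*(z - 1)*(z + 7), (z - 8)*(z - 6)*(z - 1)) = z^2 - 7*z + 6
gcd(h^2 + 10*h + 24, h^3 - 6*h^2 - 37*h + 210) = h + 6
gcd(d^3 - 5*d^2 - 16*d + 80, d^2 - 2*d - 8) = d - 4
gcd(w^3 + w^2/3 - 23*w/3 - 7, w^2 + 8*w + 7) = w + 1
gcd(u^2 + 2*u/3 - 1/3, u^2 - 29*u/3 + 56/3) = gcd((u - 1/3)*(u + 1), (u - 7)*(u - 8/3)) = 1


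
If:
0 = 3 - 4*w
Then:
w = 3/4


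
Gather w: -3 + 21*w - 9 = 21*w - 12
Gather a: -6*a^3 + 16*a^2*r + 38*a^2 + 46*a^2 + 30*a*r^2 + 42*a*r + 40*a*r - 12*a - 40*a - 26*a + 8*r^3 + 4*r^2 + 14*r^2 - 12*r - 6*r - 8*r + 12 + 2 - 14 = -6*a^3 + a^2*(16*r + 84) + a*(30*r^2 + 82*r - 78) + 8*r^3 + 18*r^2 - 26*r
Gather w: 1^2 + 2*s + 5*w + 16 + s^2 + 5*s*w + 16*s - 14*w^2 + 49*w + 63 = s^2 + 18*s - 14*w^2 + w*(5*s + 54) + 80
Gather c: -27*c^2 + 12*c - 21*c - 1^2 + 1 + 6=-27*c^2 - 9*c + 6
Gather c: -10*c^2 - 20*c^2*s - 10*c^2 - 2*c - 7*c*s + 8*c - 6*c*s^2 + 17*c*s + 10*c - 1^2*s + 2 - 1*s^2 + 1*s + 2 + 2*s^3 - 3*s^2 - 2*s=c^2*(-20*s - 20) + c*(-6*s^2 + 10*s + 16) + 2*s^3 - 4*s^2 - 2*s + 4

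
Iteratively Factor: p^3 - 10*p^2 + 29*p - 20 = (p - 1)*(p^2 - 9*p + 20) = (p - 5)*(p - 1)*(p - 4)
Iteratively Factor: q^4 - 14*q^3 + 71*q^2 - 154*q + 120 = (q - 2)*(q^3 - 12*q^2 + 47*q - 60) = (q - 5)*(q - 2)*(q^2 - 7*q + 12) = (q - 5)*(q - 3)*(q - 2)*(q - 4)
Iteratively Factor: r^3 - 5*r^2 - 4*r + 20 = (r - 2)*(r^2 - 3*r - 10) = (r - 5)*(r - 2)*(r + 2)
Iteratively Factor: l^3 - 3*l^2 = (l - 3)*(l^2) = l*(l - 3)*(l)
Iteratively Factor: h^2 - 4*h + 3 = (h - 3)*(h - 1)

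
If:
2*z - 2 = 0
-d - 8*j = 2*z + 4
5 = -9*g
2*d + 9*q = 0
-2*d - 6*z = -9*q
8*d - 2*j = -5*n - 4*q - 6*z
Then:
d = -3/2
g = -5/9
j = -9/16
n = 17/24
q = 1/3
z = 1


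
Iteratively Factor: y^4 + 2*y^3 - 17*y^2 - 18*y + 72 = (y - 2)*(y^3 + 4*y^2 - 9*y - 36) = (y - 3)*(y - 2)*(y^2 + 7*y + 12) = (y - 3)*(y - 2)*(y + 3)*(y + 4)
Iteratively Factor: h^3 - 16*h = (h + 4)*(h^2 - 4*h) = (h - 4)*(h + 4)*(h)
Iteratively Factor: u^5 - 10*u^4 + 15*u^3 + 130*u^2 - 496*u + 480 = (u - 2)*(u^4 - 8*u^3 - u^2 + 128*u - 240) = (u - 4)*(u - 2)*(u^3 - 4*u^2 - 17*u + 60) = (u - 5)*(u - 4)*(u - 2)*(u^2 + u - 12) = (u - 5)*(u - 4)*(u - 3)*(u - 2)*(u + 4)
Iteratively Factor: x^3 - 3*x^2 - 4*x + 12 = (x - 2)*(x^2 - x - 6) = (x - 3)*(x - 2)*(x + 2)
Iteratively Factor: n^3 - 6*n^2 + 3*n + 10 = (n + 1)*(n^2 - 7*n + 10) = (n - 2)*(n + 1)*(n - 5)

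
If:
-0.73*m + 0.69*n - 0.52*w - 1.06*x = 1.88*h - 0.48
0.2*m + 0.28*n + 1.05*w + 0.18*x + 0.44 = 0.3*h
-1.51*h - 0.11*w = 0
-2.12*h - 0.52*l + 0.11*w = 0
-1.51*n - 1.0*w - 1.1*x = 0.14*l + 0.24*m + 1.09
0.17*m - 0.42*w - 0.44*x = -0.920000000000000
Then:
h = -0.01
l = 0.08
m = -2.21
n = -1.27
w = 0.15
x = 1.09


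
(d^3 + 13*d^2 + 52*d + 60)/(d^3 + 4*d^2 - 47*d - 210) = (d + 2)/(d - 7)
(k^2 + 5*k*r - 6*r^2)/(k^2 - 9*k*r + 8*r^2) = (-k - 6*r)/(-k + 8*r)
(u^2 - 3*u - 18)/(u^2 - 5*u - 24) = (u - 6)/(u - 8)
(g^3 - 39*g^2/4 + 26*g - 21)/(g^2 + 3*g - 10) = (4*g^2 - 31*g + 42)/(4*(g + 5))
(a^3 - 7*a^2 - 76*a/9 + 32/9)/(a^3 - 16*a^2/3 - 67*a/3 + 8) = (a + 4/3)/(a + 3)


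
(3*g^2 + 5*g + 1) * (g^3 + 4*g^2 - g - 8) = 3*g^5 + 17*g^4 + 18*g^3 - 25*g^2 - 41*g - 8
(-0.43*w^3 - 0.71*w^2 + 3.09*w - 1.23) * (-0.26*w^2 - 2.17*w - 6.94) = 0.1118*w^5 + 1.1177*w^4 + 3.7215*w^3 - 1.4581*w^2 - 18.7755*w + 8.5362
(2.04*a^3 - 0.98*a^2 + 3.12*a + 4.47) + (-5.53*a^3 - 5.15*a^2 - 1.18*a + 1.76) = -3.49*a^3 - 6.13*a^2 + 1.94*a + 6.23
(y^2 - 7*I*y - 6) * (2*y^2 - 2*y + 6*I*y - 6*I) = 2*y^4 - 2*y^3 - 8*I*y^3 + 30*y^2 + 8*I*y^2 - 30*y - 36*I*y + 36*I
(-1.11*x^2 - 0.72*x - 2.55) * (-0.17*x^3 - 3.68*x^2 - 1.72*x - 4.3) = 0.1887*x^5 + 4.2072*x^4 + 4.9923*x^3 + 15.3954*x^2 + 7.482*x + 10.965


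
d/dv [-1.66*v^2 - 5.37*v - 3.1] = -3.32*v - 5.37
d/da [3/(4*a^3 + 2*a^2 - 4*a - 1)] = 12*(-3*a^2 - a + 1)/(4*a^3 + 2*a^2 - 4*a - 1)^2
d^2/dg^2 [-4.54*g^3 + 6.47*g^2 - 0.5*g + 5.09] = 12.94 - 27.24*g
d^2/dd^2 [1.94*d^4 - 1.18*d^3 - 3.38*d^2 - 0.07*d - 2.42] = 23.28*d^2 - 7.08*d - 6.76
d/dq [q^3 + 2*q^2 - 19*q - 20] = 3*q^2 + 4*q - 19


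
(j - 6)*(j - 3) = j^2 - 9*j + 18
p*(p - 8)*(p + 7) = p^3 - p^2 - 56*p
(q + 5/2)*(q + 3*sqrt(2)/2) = q^2 + 3*sqrt(2)*q/2 + 5*q/2 + 15*sqrt(2)/4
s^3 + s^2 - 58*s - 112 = (s - 8)*(s + 2)*(s + 7)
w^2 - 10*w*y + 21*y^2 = (w - 7*y)*(w - 3*y)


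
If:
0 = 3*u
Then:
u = 0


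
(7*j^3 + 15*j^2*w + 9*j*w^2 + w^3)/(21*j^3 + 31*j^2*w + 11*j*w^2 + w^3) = (j + w)/(3*j + w)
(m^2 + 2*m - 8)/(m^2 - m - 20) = (m - 2)/(m - 5)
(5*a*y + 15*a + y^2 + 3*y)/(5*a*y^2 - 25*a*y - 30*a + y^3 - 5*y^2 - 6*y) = (y + 3)/(y^2 - 5*y - 6)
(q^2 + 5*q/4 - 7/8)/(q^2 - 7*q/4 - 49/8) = (2*q - 1)/(2*q - 7)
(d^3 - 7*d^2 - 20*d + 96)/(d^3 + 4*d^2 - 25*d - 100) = (d^2 - 11*d + 24)/(d^2 - 25)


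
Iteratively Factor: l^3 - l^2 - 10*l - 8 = (l + 1)*(l^2 - 2*l - 8) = (l - 4)*(l + 1)*(l + 2)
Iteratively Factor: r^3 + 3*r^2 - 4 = (r + 2)*(r^2 + r - 2) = (r + 2)^2*(r - 1)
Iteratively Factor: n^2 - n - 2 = (n + 1)*(n - 2)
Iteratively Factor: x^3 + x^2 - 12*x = (x + 4)*(x^2 - 3*x) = (x - 3)*(x + 4)*(x)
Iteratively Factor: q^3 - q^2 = (q - 1)*(q^2) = q*(q - 1)*(q)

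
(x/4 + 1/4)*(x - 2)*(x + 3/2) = x^3/4 + x^2/8 - 7*x/8 - 3/4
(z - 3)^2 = z^2 - 6*z + 9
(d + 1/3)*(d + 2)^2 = d^3 + 13*d^2/3 + 16*d/3 + 4/3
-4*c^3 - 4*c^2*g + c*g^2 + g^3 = (-2*c + g)*(c + g)*(2*c + g)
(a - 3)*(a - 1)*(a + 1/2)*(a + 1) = a^4 - 5*a^3/2 - 5*a^2/2 + 5*a/2 + 3/2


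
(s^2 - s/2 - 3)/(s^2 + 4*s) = (s^2 - s/2 - 3)/(s*(s + 4))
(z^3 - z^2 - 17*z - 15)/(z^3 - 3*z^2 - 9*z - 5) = (z + 3)/(z + 1)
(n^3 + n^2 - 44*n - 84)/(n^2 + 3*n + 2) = (n^2 - n - 42)/(n + 1)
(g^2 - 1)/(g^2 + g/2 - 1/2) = 2*(g - 1)/(2*g - 1)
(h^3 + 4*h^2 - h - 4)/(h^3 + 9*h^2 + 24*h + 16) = (h - 1)/(h + 4)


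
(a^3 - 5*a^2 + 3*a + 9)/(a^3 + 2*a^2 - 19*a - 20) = (a^2 - 6*a + 9)/(a^2 + a - 20)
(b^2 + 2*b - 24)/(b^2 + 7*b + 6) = (b - 4)/(b + 1)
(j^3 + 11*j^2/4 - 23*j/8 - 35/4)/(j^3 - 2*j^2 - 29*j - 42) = (8*j^2 + 6*j - 35)/(8*(j^2 - 4*j - 21))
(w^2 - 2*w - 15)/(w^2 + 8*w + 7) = (w^2 - 2*w - 15)/(w^2 + 8*w + 7)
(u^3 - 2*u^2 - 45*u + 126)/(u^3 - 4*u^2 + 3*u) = (u^2 + u - 42)/(u*(u - 1))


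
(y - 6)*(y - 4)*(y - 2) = y^3 - 12*y^2 + 44*y - 48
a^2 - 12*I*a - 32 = (a - 8*I)*(a - 4*I)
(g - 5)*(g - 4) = g^2 - 9*g + 20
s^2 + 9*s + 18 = (s + 3)*(s + 6)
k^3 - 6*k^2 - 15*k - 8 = (k - 8)*(k + 1)^2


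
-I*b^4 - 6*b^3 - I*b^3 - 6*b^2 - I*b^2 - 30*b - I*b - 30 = (b - 5*I)*(b - 3*I)*(b + 2*I)*(-I*b - I)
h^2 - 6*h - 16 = (h - 8)*(h + 2)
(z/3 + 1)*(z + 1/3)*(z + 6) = z^3/3 + 28*z^2/9 + 7*z + 2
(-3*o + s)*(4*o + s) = -12*o^2 + o*s + s^2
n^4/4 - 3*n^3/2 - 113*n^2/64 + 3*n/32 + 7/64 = (n/4 + 1/4)*(n - 7)*(n - 1/4)*(n + 1/4)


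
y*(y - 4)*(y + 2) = y^3 - 2*y^2 - 8*y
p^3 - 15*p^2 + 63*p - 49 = (p - 7)^2*(p - 1)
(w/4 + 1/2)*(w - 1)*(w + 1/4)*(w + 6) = w^4/4 + 29*w^3/16 + 23*w^2/16 - 11*w/4 - 3/4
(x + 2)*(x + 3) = x^2 + 5*x + 6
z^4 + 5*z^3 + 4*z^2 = z^2*(z + 1)*(z + 4)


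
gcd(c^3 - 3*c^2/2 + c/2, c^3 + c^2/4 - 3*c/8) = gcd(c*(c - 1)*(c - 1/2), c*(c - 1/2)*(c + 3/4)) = c^2 - c/2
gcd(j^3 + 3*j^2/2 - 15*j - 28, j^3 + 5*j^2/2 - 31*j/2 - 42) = j^2 - j/2 - 14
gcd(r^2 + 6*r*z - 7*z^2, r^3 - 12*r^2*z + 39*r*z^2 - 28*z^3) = -r + z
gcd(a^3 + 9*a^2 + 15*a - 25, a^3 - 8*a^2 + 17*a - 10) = a - 1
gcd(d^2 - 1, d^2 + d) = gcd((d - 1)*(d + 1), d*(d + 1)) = d + 1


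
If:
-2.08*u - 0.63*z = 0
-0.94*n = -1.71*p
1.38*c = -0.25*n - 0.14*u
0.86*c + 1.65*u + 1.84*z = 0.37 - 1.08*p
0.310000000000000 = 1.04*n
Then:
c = -0.05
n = 0.30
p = 0.16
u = -0.05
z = 0.18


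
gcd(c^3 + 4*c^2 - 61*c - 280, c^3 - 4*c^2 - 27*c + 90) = c + 5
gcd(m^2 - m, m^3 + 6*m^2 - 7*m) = m^2 - m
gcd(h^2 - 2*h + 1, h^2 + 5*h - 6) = h - 1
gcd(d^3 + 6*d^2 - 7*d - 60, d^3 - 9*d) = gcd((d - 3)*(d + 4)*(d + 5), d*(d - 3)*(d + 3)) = d - 3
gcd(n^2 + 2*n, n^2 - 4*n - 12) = n + 2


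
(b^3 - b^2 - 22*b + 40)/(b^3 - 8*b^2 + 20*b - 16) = (b + 5)/(b - 2)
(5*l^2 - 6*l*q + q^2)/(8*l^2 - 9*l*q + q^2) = (-5*l + q)/(-8*l + q)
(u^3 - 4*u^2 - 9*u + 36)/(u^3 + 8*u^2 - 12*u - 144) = (u^2 - 9)/(u^2 + 12*u + 36)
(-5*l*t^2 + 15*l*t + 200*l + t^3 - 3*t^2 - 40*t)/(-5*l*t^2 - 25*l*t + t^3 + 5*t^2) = (t - 8)/t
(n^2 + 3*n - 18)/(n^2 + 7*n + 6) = (n - 3)/(n + 1)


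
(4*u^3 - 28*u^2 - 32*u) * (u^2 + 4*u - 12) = 4*u^5 - 12*u^4 - 192*u^3 + 208*u^2 + 384*u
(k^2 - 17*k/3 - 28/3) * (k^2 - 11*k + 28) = k^4 - 50*k^3/3 + 81*k^2 - 56*k - 784/3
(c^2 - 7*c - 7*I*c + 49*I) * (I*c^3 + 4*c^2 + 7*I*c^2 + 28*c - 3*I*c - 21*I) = I*c^5 + 11*c^4 - 80*I*c^3 - 560*c^2 + 1519*I*c + 1029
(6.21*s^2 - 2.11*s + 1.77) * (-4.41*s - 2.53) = -27.3861*s^3 - 6.4062*s^2 - 2.4674*s - 4.4781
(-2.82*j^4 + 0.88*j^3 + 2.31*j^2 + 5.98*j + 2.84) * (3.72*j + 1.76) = -10.4904*j^5 - 1.6896*j^4 + 10.142*j^3 + 26.3112*j^2 + 21.0896*j + 4.9984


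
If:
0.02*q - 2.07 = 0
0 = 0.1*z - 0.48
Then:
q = 103.50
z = 4.80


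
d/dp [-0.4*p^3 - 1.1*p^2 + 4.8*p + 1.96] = -1.2*p^2 - 2.2*p + 4.8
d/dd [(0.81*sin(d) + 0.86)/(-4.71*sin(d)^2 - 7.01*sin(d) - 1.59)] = (3.8151*sin(d)^2 + 8.1012*sin(d) + 4.7407)*cos(d)/(22.1841*sin(d)^4 + 66.0342*sin(d)^3 + 64.1179*sin(d)^2 + 22.2918*sin(d) + 2.5281)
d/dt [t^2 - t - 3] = 2*t - 1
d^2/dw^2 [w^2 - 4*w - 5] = 2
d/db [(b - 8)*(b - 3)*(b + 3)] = 3*b^2 - 16*b - 9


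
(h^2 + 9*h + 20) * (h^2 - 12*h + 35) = h^4 - 3*h^3 - 53*h^2 + 75*h + 700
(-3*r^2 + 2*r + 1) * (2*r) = -6*r^3 + 4*r^2 + 2*r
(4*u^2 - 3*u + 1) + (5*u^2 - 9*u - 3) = 9*u^2 - 12*u - 2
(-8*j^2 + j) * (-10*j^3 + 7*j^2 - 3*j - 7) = 80*j^5 - 66*j^4 + 31*j^3 + 53*j^2 - 7*j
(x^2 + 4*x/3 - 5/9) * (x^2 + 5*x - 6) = x^4 + 19*x^3/3 + x^2/9 - 97*x/9 + 10/3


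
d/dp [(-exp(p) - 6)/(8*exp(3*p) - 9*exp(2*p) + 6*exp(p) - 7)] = (16*exp(3*p) + 135*exp(2*p) - 108*exp(p) + 43)*exp(p)/(64*exp(6*p) - 144*exp(5*p) + 177*exp(4*p) - 220*exp(3*p) + 162*exp(2*p) - 84*exp(p) + 49)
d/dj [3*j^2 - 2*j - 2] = 6*j - 2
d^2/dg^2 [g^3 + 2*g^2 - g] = 6*g + 4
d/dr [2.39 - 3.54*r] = -3.54000000000000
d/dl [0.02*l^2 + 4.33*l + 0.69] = 0.04*l + 4.33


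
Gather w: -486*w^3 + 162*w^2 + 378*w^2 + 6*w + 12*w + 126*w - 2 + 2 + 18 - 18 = -486*w^3 + 540*w^2 + 144*w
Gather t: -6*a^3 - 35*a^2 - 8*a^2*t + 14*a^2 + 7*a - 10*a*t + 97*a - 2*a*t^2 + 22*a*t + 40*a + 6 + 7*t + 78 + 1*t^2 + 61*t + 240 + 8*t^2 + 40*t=-6*a^3 - 21*a^2 + 144*a + t^2*(9 - 2*a) + t*(-8*a^2 + 12*a + 108) + 324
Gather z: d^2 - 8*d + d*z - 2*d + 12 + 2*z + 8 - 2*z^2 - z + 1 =d^2 - 10*d - 2*z^2 + z*(d + 1) + 21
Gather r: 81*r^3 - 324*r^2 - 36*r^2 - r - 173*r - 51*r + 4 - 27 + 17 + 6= 81*r^3 - 360*r^2 - 225*r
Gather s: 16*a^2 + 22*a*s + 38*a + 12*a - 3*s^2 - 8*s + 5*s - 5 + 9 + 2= 16*a^2 + 50*a - 3*s^2 + s*(22*a - 3) + 6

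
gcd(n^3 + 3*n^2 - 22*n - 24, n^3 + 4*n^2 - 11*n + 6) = n + 6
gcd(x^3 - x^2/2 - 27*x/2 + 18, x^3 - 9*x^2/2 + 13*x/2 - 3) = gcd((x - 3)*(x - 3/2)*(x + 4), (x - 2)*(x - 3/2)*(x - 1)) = x - 3/2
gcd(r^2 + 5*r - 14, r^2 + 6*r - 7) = r + 7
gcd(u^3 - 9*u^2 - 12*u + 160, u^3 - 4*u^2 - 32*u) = u^2 - 4*u - 32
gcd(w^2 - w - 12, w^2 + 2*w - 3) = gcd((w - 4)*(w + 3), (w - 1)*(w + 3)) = w + 3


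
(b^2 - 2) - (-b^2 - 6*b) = 2*b^2 + 6*b - 2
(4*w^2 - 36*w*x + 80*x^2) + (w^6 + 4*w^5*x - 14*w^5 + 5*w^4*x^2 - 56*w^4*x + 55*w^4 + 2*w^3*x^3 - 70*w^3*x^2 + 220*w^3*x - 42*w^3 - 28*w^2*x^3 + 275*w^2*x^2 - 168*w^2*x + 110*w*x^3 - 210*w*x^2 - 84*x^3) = w^6 + 4*w^5*x - 14*w^5 + 5*w^4*x^2 - 56*w^4*x + 55*w^4 + 2*w^3*x^3 - 70*w^3*x^2 + 220*w^3*x - 42*w^3 - 28*w^2*x^3 + 275*w^2*x^2 - 168*w^2*x + 4*w^2 + 110*w*x^3 - 210*w*x^2 - 36*w*x - 84*x^3 + 80*x^2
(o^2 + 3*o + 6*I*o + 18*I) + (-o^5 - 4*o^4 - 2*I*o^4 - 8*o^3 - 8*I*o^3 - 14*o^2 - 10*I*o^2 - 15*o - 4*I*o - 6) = -o^5 - 4*o^4 - 2*I*o^4 - 8*o^3 - 8*I*o^3 - 13*o^2 - 10*I*o^2 - 12*o + 2*I*o - 6 + 18*I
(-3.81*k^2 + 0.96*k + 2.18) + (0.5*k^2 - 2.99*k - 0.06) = -3.31*k^2 - 2.03*k + 2.12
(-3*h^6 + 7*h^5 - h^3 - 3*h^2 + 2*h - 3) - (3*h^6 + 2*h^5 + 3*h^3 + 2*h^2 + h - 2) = -6*h^6 + 5*h^5 - 4*h^3 - 5*h^2 + h - 1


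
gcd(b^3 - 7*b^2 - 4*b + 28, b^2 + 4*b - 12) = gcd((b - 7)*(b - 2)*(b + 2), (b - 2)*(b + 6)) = b - 2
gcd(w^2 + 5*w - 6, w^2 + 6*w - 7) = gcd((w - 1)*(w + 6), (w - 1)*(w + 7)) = w - 1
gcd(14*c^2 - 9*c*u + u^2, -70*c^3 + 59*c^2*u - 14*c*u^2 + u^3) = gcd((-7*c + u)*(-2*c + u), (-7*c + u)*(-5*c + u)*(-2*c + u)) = 14*c^2 - 9*c*u + u^2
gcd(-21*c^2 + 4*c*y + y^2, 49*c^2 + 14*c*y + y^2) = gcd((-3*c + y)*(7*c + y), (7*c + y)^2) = 7*c + y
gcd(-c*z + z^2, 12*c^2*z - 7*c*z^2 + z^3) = z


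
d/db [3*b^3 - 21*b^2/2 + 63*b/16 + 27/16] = 9*b^2 - 21*b + 63/16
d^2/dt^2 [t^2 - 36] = 2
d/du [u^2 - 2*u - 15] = 2*u - 2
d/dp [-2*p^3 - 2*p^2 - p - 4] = -6*p^2 - 4*p - 1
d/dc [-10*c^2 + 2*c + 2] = 2 - 20*c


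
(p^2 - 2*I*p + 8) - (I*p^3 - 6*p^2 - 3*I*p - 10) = -I*p^3 + 7*p^2 + I*p + 18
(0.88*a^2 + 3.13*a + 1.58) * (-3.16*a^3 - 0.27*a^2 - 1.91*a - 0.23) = -2.7808*a^5 - 10.1284*a^4 - 7.5187*a^3 - 6.6073*a^2 - 3.7377*a - 0.3634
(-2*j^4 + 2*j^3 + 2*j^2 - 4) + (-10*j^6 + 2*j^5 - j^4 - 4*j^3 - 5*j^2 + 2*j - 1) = -10*j^6 + 2*j^5 - 3*j^4 - 2*j^3 - 3*j^2 + 2*j - 5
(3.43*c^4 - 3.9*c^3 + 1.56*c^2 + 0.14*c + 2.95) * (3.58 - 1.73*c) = -5.9339*c^5 + 19.0264*c^4 - 16.6608*c^3 + 5.3426*c^2 - 4.6023*c + 10.561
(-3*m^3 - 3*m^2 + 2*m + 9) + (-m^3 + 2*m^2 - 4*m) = -4*m^3 - m^2 - 2*m + 9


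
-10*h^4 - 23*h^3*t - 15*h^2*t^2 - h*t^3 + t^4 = (-5*h + t)*(h + t)^2*(2*h + t)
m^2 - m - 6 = (m - 3)*(m + 2)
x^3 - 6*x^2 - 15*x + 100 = (x - 5)^2*(x + 4)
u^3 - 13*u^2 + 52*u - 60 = (u - 6)*(u - 5)*(u - 2)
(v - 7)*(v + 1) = v^2 - 6*v - 7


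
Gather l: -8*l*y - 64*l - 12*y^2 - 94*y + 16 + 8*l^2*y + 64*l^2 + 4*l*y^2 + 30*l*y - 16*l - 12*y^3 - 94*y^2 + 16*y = l^2*(8*y + 64) + l*(4*y^2 + 22*y - 80) - 12*y^3 - 106*y^2 - 78*y + 16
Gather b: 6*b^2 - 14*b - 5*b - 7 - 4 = 6*b^2 - 19*b - 11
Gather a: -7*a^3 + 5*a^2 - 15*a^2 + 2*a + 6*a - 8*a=-7*a^3 - 10*a^2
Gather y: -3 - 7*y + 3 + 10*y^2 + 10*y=10*y^2 + 3*y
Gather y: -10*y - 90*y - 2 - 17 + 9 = -100*y - 10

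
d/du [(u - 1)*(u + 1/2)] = 2*u - 1/2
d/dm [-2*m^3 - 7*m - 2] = -6*m^2 - 7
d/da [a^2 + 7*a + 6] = 2*a + 7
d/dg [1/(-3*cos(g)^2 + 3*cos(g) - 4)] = 3*(1 - 2*cos(g))*sin(g)/(3*cos(g)^2 - 3*cos(g) + 4)^2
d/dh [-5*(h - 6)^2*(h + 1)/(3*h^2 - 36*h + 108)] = -5/3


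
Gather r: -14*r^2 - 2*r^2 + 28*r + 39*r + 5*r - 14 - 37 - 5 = -16*r^2 + 72*r - 56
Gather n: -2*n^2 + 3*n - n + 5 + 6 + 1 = -2*n^2 + 2*n + 12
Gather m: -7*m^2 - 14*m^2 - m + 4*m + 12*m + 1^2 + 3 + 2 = -21*m^2 + 15*m + 6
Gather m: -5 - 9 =-14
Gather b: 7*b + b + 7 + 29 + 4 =8*b + 40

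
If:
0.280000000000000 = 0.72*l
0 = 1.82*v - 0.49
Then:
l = 0.39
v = 0.27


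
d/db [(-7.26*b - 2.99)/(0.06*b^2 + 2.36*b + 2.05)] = (0.4356*b^2 + 0.358799999999999*b - 7.8266)/(0.0036*b^4 + 0.2832*b^3 + 5.8156*b^2 + 9.676*b + 4.2025)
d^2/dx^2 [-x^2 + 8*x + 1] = -2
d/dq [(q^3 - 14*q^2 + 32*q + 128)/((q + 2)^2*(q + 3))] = (21*q^2 - 116*q - 416)/(q^4 + 10*q^3 + 37*q^2 + 60*q + 36)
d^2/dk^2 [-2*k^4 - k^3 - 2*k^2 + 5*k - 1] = -24*k^2 - 6*k - 4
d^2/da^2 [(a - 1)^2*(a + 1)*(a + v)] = 12*a^2 + 6*a*v - 6*a - 2*v - 2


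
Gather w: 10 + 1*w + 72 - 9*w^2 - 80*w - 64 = -9*w^2 - 79*w + 18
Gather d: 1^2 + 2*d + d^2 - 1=d^2 + 2*d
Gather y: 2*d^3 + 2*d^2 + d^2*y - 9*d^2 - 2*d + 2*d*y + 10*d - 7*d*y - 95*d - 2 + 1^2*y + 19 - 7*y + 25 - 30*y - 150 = 2*d^3 - 7*d^2 - 87*d + y*(d^2 - 5*d - 36) - 108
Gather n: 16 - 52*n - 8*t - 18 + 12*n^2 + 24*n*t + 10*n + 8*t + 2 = 12*n^2 + n*(24*t - 42)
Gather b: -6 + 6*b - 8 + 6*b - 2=12*b - 16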